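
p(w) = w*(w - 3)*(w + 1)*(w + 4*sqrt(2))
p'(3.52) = 192.65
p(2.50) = -35.69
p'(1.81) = -9.13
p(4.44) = 351.18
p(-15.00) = 35317.09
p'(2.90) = 89.83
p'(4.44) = 422.31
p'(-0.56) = 1.80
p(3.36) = 47.55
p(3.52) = 75.92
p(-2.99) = -95.05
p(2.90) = -9.68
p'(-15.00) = -10619.18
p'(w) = w*(w - 3)*(w + 1) + w*(w - 3)*(w + 4*sqrt(2)) + w*(w + 1)*(w + 4*sqrt(2)) + (w - 3)*(w + 1)*(w + 4*sqrt(2)) = 4*w^3 - 6*w^2 + 12*sqrt(2)*w^2 - 16*sqrt(2)*w - 6*w - 12*sqrt(2)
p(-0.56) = 4.47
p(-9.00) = 2888.48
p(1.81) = -45.19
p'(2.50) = 42.53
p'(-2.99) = 59.78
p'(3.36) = 162.43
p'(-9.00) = -1786.71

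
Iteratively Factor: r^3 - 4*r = (r + 2)*(r^2 - 2*r) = r*(r + 2)*(r - 2)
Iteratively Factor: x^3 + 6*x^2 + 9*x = (x + 3)*(x^2 + 3*x) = x*(x + 3)*(x + 3)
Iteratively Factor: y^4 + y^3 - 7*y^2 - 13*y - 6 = (y - 3)*(y^3 + 4*y^2 + 5*y + 2) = (y - 3)*(y + 1)*(y^2 + 3*y + 2) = (y - 3)*(y + 1)^2*(y + 2)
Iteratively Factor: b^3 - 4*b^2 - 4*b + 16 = (b - 2)*(b^2 - 2*b - 8) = (b - 2)*(b + 2)*(b - 4)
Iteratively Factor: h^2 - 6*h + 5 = (h - 1)*(h - 5)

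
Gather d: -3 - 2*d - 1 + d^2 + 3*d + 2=d^2 + d - 2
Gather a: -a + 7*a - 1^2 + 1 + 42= 6*a + 42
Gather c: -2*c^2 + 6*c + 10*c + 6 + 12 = -2*c^2 + 16*c + 18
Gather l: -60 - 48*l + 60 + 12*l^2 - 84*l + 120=12*l^2 - 132*l + 120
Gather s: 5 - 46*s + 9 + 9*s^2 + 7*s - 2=9*s^2 - 39*s + 12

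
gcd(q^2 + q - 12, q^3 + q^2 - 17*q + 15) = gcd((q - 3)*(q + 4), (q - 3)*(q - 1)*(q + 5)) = q - 3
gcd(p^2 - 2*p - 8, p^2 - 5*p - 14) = p + 2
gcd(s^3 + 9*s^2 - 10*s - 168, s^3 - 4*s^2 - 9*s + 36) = s - 4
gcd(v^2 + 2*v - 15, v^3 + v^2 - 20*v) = v + 5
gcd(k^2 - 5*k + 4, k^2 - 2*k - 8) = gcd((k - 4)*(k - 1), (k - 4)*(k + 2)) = k - 4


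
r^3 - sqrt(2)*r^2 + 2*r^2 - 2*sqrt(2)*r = r*(r + 2)*(r - sqrt(2))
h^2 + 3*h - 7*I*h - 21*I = (h + 3)*(h - 7*I)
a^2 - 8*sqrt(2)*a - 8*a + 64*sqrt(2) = (a - 8)*(a - 8*sqrt(2))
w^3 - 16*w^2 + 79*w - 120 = (w - 8)*(w - 5)*(w - 3)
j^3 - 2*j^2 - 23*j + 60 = (j - 4)*(j - 3)*(j + 5)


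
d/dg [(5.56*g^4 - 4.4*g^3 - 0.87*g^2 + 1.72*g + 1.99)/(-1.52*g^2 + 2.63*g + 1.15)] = (-16.9024*g^5 + 50.5564*g^4 + 2.432*g^3 - 14.8537*g^2 + 4.0486*g - 3.2557)/(2.3104*g^4 - 7.9952*g^3 + 3.4209*g^2 + 6.049*g + 1.3225)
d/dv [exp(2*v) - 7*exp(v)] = (2*exp(v) - 7)*exp(v)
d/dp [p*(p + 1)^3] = (p + 1)^2*(4*p + 1)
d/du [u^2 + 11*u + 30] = 2*u + 11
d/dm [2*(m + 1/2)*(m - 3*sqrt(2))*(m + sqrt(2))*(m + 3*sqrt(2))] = 8*m^3 + 3*m^2 + 6*sqrt(2)*m^2 - 72*m + 2*sqrt(2)*m - 36*sqrt(2) - 18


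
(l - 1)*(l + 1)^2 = l^3 + l^2 - l - 1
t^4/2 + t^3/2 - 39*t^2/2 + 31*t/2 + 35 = (t/2 + 1/2)*(t - 5)*(t - 2)*(t + 7)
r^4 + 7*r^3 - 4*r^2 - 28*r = r*(r - 2)*(r + 2)*(r + 7)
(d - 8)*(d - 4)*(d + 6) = d^3 - 6*d^2 - 40*d + 192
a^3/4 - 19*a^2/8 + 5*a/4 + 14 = (a/4 + 1/2)*(a - 8)*(a - 7/2)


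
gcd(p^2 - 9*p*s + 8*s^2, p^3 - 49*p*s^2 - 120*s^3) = p - 8*s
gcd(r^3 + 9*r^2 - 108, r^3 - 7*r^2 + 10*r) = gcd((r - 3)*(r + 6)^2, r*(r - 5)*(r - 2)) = 1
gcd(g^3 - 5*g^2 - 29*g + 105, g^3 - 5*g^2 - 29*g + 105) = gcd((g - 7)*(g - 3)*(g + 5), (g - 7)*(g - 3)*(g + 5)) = g^3 - 5*g^2 - 29*g + 105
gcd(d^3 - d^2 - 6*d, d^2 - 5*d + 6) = d - 3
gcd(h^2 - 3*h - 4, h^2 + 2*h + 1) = h + 1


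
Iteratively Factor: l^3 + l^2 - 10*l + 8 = (l + 4)*(l^2 - 3*l + 2) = (l - 2)*(l + 4)*(l - 1)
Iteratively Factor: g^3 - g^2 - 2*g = (g - 2)*(g^2 + g) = g*(g - 2)*(g + 1)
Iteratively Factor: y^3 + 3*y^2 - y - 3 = (y + 1)*(y^2 + 2*y - 3) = (y + 1)*(y + 3)*(y - 1)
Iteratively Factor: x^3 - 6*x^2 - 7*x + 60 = (x - 4)*(x^2 - 2*x - 15) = (x - 5)*(x - 4)*(x + 3)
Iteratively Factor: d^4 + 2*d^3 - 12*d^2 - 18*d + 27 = (d - 1)*(d^3 + 3*d^2 - 9*d - 27) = (d - 1)*(d + 3)*(d^2 - 9) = (d - 3)*(d - 1)*(d + 3)*(d + 3)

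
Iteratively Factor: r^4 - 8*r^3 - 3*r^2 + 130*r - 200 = (r + 4)*(r^3 - 12*r^2 + 45*r - 50) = (r - 2)*(r + 4)*(r^2 - 10*r + 25) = (r - 5)*(r - 2)*(r + 4)*(r - 5)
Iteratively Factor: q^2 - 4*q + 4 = (q - 2)*(q - 2)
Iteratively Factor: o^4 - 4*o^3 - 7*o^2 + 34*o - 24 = (o + 3)*(o^3 - 7*o^2 + 14*o - 8) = (o - 2)*(o + 3)*(o^2 - 5*o + 4) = (o - 2)*(o - 1)*(o + 3)*(o - 4)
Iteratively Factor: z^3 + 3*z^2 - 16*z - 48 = (z + 3)*(z^2 - 16) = (z - 4)*(z + 3)*(z + 4)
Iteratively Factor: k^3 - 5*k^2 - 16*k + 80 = (k - 4)*(k^2 - k - 20) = (k - 5)*(k - 4)*(k + 4)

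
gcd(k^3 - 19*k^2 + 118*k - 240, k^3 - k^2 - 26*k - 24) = k - 6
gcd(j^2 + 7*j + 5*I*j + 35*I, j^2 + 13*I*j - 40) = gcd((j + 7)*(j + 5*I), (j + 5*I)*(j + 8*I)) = j + 5*I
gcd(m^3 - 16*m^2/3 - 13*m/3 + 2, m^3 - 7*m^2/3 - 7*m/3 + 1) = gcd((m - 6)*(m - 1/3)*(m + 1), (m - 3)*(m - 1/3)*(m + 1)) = m^2 + 2*m/3 - 1/3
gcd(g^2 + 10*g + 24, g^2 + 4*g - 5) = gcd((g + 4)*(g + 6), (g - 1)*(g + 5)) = 1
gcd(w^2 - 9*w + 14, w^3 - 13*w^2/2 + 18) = w - 2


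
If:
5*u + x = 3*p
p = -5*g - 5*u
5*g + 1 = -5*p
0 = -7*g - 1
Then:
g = -1/7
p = -2/35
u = 27/175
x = -33/35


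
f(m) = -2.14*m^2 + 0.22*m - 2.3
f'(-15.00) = 64.42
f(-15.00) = -487.10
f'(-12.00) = 51.58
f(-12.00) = -313.10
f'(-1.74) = 7.67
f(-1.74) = -9.16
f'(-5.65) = 24.40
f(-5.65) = -71.86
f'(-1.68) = 7.41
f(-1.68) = -8.71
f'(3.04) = -12.79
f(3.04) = -21.41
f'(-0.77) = 3.52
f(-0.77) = -3.74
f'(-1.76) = 7.75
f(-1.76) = -9.32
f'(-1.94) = 8.52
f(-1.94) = -10.78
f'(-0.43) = 2.06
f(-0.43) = -2.79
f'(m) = 0.22 - 4.28*m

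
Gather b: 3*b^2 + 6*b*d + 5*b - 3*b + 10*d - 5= 3*b^2 + b*(6*d + 2) + 10*d - 5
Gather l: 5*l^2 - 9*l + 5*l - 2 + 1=5*l^2 - 4*l - 1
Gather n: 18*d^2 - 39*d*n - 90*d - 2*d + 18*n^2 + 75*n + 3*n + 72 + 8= 18*d^2 - 92*d + 18*n^2 + n*(78 - 39*d) + 80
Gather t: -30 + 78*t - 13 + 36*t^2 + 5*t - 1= 36*t^2 + 83*t - 44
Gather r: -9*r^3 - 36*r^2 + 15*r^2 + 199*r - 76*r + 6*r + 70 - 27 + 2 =-9*r^3 - 21*r^2 + 129*r + 45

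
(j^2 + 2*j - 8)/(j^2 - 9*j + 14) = (j + 4)/(j - 7)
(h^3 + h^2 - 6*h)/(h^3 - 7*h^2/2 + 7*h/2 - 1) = 2*h*(h + 3)/(2*h^2 - 3*h + 1)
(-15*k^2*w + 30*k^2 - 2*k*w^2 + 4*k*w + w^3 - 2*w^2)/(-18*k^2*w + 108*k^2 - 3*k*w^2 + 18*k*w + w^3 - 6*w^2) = (-5*k*w + 10*k + w^2 - 2*w)/(-6*k*w + 36*k + w^2 - 6*w)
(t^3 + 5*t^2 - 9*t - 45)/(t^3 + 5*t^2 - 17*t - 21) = (t^2 + 8*t + 15)/(t^2 + 8*t + 7)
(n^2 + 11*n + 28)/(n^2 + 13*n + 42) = (n + 4)/(n + 6)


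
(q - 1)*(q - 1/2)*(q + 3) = q^3 + 3*q^2/2 - 4*q + 3/2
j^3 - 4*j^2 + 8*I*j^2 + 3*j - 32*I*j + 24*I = (j - 3)*(j - 1)*(j + 8*I)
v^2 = v^2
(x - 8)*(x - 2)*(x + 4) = x^3 - 6*x^2 - 24*x + 64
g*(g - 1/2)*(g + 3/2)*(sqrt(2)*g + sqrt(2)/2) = sqrt(2)*g^4 + 3*sqrt(2)*g^3/2 - sqrt(2)*g^2/4 - 3*sqrt(2)*g/8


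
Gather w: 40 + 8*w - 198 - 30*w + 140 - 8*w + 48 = 30 - 30*w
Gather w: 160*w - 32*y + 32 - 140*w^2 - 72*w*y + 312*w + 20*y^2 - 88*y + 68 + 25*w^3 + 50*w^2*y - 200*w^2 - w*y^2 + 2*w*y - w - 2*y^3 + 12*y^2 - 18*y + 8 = 25*w^3 + w^2*(50*y - 340) + w*(-y^2 - 70*y + 471) - 2*y^3 + 32*y^2 - 138*y + 108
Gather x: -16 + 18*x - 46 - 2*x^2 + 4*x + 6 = -2*x^2 + 22*x - 56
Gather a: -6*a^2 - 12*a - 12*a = -6*a^2 - 24*a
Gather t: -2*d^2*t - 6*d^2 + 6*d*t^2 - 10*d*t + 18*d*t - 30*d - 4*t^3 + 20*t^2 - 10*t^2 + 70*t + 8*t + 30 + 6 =-6*d^2 - 30*d - 4*t^3 + t^2*(6*d + 10) + t*(-2*d^2 + 8*d + 78) + 36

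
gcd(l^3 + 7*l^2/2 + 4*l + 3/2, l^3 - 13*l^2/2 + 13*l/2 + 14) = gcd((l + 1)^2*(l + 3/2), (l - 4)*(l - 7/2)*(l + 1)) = l + 1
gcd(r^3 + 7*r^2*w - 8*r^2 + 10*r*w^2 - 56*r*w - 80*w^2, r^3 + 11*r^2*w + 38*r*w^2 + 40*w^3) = r^2 + 7*r*w + 10*w^2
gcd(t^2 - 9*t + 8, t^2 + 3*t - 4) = t - 1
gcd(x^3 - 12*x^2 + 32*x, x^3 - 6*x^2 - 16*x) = x^2 - 8*x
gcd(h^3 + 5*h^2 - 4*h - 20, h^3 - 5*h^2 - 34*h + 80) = h^2 + 3*h - 10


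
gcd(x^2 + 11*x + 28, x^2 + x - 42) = x + 7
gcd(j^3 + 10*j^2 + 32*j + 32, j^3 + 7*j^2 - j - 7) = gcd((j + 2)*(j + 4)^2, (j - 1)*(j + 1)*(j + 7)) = 1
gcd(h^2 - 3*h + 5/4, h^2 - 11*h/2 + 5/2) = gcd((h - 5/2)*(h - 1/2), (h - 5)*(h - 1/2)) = h - 1/2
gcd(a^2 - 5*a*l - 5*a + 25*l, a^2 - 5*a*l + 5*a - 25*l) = a - 5*l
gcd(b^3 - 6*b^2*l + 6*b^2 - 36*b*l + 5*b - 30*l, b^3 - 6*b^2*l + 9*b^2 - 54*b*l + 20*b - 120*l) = b^2 - 6*b*l + 5*b - 30*l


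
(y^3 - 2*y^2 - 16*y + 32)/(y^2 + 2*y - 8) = y - 4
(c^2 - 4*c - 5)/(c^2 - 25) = (c + 1)/(c + 5)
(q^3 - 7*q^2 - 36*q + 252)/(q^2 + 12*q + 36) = (q^2 - 13*q + 42)/(q + 6)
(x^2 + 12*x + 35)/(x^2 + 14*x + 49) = (x + 5)/(x + 7)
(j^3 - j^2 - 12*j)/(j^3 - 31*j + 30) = j*(j^2 - j - 12)/(j^3 - 31*j + 30)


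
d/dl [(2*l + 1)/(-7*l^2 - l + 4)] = (-14*l^2 - 2*l + (2*l + 1)*(14*l + 1) + 8)/(7*l^2 + l - 4)^2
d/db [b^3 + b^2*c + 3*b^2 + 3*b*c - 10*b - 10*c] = 3*b^2 + 2*b*c + 6*b + 3*c - 10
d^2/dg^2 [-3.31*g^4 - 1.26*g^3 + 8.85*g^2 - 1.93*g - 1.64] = -39.72*g^2 - 7.56*g + 17.7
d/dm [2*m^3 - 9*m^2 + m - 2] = 6*m^2 - 18*m + 1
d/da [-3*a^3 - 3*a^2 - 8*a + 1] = -9*a^2 - 6*a - 8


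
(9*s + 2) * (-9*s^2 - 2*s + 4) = -81*s^3 - 36*s^2 + 32*s + 8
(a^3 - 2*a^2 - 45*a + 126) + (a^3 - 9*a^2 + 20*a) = 2*a^3 - 11*a^2 - 25*a + 126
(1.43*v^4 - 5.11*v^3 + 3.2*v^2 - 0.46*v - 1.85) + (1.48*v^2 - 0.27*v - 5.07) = 1.43*v^4 - 5.11*v^3 + 4.68*v^2 - 0.73*v - 6.92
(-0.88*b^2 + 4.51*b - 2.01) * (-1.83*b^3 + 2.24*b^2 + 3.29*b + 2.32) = 1.6104*b^5 - 10.2245*b^4 + 10.8855*b^3 + 8.2939*b^2 + 3.8503*b - 4.6632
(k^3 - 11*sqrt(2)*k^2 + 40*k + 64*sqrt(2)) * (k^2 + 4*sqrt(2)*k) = k^5 - 7*sqrt(2)*k^4 - 48*k^3 + 224*sqrt(2)*k^2 + 512*k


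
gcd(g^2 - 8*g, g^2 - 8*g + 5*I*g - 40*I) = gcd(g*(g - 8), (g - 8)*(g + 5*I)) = g - 8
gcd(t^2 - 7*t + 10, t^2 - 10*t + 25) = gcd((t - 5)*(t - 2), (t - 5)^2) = t - 5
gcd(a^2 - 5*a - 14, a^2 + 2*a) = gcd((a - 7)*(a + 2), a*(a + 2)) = a + 2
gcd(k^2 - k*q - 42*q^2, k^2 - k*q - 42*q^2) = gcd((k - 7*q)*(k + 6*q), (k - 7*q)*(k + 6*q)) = -k^2 + k*q + 42*q^2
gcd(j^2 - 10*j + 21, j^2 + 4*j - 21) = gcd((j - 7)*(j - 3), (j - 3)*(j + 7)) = j - 3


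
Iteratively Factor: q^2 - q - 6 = (q - 3)*(q + 2)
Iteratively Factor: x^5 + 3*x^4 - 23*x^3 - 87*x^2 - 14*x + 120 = (x - 1)*(x^4 + 4*x^3 - 19*x^2 - 106*x - 120) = (x - 1)*(x + 3)*(x^3 + x^2 - 22*x - 40) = (x - 1)*(x + 3)*(x + 4)*(x^2 - 3*x - 10) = (x - 5)*(x - 1)*(x + 3)*(x + 4)*(x + 2)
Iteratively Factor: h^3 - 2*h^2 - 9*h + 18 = (h - 2)*(h^2 - 9) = (h - 2)*(h + 3)*(h - 3)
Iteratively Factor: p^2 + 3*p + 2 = (p + 1)*(p + 2)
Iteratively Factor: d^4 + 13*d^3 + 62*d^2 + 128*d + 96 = (d + 2)*(d^3 + 11*d^2 + 40*d + 48) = (d + 2)*(d + 4)*(d^2 + 7*d + 12) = (d + 2)*(d + 4)^2*(d + 3)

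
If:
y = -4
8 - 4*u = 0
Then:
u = 2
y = -4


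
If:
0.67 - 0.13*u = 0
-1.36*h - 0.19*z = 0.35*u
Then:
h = -0.139705882352941*z - 1.32635746606335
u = 5.15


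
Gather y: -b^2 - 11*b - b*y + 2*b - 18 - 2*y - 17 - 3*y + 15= -b^2 - 9*b + y*(-b - 5) - 20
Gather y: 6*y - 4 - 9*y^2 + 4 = -9*y^2 + 6*y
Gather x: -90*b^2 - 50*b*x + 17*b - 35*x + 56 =-90*b^2 + 17*b + x*(-50*b - 35) + 56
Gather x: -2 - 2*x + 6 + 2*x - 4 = 0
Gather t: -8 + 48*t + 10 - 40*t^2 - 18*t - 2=-40*t^2 + 30*t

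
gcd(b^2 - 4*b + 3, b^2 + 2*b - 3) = b - 1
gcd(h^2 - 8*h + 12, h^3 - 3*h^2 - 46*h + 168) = h - 6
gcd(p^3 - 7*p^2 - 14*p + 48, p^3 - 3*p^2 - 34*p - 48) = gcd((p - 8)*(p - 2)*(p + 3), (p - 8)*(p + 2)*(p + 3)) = p^2 - 5*p - 24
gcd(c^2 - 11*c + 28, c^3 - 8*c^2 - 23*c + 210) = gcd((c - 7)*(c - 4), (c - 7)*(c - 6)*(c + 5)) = c - 7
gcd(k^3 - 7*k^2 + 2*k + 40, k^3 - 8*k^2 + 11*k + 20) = k^2 - 9*k + 20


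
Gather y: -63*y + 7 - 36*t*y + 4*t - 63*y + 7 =4*t + y*(-36*t - 126) + 14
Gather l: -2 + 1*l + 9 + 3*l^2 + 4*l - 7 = 3*l^2 + 5*l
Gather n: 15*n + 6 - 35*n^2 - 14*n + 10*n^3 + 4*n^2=10*n^3 - 31*n^2 + n + 6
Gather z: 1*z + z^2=z^2 + z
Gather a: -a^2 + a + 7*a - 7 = -a^2 + 8*a - 7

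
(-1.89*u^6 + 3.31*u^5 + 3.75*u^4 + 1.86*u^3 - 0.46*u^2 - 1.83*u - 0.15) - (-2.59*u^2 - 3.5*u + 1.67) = -1.89*u^6 + 3.31*u^5 + 3.75*u^4 + 1.86*u^3 + 2.13*u^2 + 1.67*u - 1.82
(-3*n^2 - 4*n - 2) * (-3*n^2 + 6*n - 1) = 9*n^4 - 6*n^3 - 15*n^2 - 8*n + 2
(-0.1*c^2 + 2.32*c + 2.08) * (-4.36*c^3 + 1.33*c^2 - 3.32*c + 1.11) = 0.436*c^5 - 10.2482*c^4 - 5.6512*c^3 - 5.047*c^2 - 4.3304*c + 2.3088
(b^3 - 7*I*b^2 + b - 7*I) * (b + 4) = b^4 + 4*b^3 - 7*I*b^3 + b^2 - 28*I*b^2 + 4*b - 7*I*b - 28*I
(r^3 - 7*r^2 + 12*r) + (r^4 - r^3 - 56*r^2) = r^4 - 63*r^2 + 12*r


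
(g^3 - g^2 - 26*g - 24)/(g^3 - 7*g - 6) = (g^2 - 2*g - 24)/(g^2 - g - 6)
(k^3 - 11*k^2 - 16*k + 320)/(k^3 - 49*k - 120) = (k - 8)/(k + 3)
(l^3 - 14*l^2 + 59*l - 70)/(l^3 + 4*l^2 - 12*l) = (l^2 - 12*l + 35)/(l*(l + 6))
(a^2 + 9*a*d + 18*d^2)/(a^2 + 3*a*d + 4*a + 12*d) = (a + 6*d)/(a + 4)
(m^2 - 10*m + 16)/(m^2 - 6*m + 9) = (m^2 - 10*m + 16)/(m^2 - 6*m + 9)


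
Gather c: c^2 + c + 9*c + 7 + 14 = c^2 + 10*c + 21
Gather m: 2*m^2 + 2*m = 2*m^2 + 2*m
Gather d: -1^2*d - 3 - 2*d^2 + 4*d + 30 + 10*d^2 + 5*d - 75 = 8*d^2 + 8*d - 48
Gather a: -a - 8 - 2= -a - 10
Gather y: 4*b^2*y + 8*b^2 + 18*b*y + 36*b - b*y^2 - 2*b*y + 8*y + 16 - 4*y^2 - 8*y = 8*b^2 + 36*b + y^2*(-b - 4) + y*(4*b^2 + 16*b) + 16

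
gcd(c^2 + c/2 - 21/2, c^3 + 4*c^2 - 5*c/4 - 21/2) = c + 7/2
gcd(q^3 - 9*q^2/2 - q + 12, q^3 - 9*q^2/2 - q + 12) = q^3 - 9*q^2/2 - q + 12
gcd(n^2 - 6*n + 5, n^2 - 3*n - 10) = n - 5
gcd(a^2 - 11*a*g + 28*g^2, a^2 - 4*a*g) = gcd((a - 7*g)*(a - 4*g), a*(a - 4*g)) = a - 4*g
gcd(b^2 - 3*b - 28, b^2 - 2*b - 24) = b + 4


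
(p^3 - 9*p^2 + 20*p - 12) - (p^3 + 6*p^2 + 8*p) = -15*p^2 + 12*p - 12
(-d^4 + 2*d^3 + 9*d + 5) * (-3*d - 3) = 3*d^5 - 3*d^4 - 6*d^3 - 27*d^2 - 42*d - 15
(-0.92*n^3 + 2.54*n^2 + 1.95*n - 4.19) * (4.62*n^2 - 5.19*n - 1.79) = -4.2504*n^5 + 16.5096*n^4 - 2.5268*n^3 - 34.0249*n^2 + 18.2556*n + 7.5001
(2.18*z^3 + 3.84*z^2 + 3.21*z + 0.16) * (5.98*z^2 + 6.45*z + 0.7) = 13.0364*z^5 + 37.0242*z^4 + 45.4898*z^3 + 24.3493*z^2 + 3.279*z + 0.112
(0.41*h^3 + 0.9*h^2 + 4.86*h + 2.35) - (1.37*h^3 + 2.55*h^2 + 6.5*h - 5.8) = -0.96*h^3 - 1.65*h^2 - 1.64*h + 8.15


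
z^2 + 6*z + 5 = (z + 1)*(z + 5)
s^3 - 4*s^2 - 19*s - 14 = (s - 7)*(s + 1)*(s + 2)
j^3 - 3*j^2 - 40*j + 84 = (j - 7)*(j - 2)*(j + 6)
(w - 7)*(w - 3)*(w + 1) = w^3 - 9*w^2 + 11*w + 21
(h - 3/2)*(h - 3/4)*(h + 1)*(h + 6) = h^4 + 19*h^3/4 - 69*h^2/8 - 45*h/8 + 27/4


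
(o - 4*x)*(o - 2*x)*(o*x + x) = o^3*x - 6*o^2*x^2 + o^2*x + 8*o*x^3 - 6*o*x^2 + 8*x^3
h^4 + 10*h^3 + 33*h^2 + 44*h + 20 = (h + 1)*(h + 2)^2*(h + 5)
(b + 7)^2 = b^2 + 14*b + 49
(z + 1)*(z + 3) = z^2 + 4*z + 3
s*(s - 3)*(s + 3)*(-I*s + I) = -I*s^4 + I*s^3 + 9*I*s^2 - 9*I*s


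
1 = 1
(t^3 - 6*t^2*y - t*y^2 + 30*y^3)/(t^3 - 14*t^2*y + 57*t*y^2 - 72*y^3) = (t^2 - 3*t*y - 10*y^2)/(t^2 - 11*t*y + 24*y^2)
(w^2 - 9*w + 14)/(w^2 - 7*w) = (w - 2)/w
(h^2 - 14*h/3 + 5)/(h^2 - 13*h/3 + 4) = (3*h - 5)/(3*h - 4)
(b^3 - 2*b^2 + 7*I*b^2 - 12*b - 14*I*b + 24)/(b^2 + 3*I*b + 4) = (b^2 + b*(-2 + 3*I) - 6*I)/(b - I)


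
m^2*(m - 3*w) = m^3 - 3*m^2*w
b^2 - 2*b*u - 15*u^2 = (b - 5*u)*(b + 3*u)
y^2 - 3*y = y*(y - 3)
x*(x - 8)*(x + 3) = x^3 - 5*x^2 - 24*x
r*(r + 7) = r^2 + 7*r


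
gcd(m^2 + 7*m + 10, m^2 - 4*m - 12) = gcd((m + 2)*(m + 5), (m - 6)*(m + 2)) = m + 2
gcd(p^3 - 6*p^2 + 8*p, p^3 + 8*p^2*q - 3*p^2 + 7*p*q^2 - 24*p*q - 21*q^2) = 1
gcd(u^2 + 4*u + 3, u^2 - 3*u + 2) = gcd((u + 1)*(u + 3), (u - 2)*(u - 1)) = 1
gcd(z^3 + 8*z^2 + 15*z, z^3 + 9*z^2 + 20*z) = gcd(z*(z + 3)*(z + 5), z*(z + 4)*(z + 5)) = z^2 + 5*z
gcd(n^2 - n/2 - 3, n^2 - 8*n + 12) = n - 2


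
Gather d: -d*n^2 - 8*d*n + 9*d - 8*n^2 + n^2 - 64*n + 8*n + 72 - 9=d*(-n^2 - 8*n + 9) - 7*n^2 - 56*n + 63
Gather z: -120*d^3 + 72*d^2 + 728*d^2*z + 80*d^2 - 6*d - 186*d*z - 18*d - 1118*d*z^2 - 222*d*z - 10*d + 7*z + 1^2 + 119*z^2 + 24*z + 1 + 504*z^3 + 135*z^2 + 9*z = -120*d^3 + 152*d^2 - 34*d + 504*z^3 + z^2*(254 - 1118*d) + z*(728*d^2 - 408*d + 40) + 2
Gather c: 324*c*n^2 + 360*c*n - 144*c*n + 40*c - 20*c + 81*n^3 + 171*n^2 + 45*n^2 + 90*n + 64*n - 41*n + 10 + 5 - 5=c*(324*n^2 + 216*n + 20) + 81*n^3 + 216*n^2 + 113*n + 10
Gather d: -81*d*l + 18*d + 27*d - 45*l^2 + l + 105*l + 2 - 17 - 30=d*(45 - 81*l) - 45*l^2 + 106*l - 45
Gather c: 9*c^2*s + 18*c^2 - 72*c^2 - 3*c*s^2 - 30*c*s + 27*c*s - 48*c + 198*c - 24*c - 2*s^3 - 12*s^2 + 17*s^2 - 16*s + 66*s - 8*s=c^2*(9*s - 54) + c*(-3*s^2 - 3*s + 126) - 2*s^3 + 5*s^2 + 42*s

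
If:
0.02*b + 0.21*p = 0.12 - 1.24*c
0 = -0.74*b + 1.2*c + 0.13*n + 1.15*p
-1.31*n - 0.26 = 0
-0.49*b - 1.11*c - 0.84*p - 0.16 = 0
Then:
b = -0.21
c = 0.14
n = -0.20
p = -0.26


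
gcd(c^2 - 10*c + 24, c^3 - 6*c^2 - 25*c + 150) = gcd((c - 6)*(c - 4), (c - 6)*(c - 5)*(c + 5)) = c - 6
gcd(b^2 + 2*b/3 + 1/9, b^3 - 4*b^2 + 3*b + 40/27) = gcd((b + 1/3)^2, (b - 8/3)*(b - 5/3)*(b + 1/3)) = b + 1/3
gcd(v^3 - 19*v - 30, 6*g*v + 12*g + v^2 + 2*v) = v + 2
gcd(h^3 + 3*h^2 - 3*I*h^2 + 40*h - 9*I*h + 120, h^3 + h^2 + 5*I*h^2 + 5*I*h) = h + 5*I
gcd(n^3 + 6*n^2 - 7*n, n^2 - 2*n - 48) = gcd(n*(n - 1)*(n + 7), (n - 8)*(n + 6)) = 1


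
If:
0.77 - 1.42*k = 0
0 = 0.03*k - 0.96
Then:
No Solution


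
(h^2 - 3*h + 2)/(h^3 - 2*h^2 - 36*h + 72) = (h - 1)/(h^2 - 36)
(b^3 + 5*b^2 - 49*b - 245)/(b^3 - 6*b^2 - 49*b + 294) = (b + 5)/(b - 6)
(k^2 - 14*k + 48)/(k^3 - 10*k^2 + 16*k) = (k - 6)/(k*(k - 2))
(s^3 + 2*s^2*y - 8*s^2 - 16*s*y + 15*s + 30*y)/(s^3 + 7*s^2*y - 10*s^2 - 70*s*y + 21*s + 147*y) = (s^2 + 2*s*y - 5*s - 10*y)/(s^2 + 7*s*y - 7*s - 49*y)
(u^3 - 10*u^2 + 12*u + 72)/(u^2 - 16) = (u^3 - 10*u^2 + 12*u + 72)/(u^2 - 16)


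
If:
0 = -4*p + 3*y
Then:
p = 3*y/4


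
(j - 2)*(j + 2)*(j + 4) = j^3 + 4*j^2 - 4*j - 16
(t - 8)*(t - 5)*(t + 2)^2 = t^4 - 9*t^3 - 8*t^2 + 108*t + 160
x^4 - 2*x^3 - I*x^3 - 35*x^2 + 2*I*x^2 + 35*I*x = x*(x - 7)*(x + 5)*(x - I)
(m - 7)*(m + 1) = m^2 - 6*m - 7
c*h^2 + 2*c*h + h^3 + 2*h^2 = h*(c + h)*(h + 2)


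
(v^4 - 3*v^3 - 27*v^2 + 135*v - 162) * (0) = 0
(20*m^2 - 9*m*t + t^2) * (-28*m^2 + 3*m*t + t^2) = -560*m^4 + 312*m^3*t - 35*m^2*t^2 - 6*m*t^3 + t^4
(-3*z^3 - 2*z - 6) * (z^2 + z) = -3*z^5 - 3*z^4 - 2*z^3 - 8*z^2 - 6*z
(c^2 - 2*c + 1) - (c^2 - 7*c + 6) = 5*c - 5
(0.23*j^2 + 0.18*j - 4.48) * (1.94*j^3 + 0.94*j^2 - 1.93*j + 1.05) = 0.4462*j^5 + 0.5654*j^4 - 8.9659*j^3 - 4.3171*j^2 + 8.8354*j - 4.704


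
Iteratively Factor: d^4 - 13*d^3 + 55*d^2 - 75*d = (d)*(d^3 - 13*d^2 + 55*d - 75) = d*(d - 5)*(d^2 - 8*d + 15) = d*(d - 5)^2*(d - 3)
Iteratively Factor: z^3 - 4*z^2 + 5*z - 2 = (z - 1)*(z^2 - 3*z + 2) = (z - 1)^2*(z - 2)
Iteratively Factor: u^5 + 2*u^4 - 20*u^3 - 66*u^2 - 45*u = (u + 3)*(u^4 - u^3 - 17*u^2 - 15*u) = (u + 3)^2*(u^3 - 4*u^2 - 5*u) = u*(u + 3)^2*(u^2 - 4*u - 5) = u*(u - 5)*(u + 3)^2*(u + 1)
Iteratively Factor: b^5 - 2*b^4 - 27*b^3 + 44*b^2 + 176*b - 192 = (b - 1)*(b^4 - b^3 - 28*b^2 + 16*b + 192) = (b - 4)*(b - 1)*(b^3 + 3*b^2 - 16*b - 48) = (b - 4)*(b - 1)*(b + 3)*(b^2 - 16) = (b - 4)*(b - 1)*(b + 3)*(b + 4)*(b - 4)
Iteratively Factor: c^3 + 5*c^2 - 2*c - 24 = (c + 4)*(c^2 + c - 6) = (c - 2)*(c + 4)*(c + 3)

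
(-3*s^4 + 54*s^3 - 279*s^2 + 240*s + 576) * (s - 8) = -3*s^5 + 78*s^4 - 711*s^3 + 2472*s^2 - 1344*s - 4608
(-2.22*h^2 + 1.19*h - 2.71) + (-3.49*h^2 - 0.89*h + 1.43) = -5.71*h^2 + 0.3*h - 1.28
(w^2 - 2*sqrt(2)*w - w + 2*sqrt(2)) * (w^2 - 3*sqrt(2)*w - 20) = w^4 - 5*sqrt(2)*w^3 - w^3 - 8*w^2 + 5*sqrt(2)*w^2 + 8*w + 40*sqrt(2)*w - 40*sqrt(2)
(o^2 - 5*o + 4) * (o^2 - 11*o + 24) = o^4 - 16*o^3 + 83*o^2 - 164*o + 96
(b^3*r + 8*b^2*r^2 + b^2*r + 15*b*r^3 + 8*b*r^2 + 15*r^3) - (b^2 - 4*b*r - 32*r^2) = b^3*r + 8*b^2*r^2 + b^2*r - b^2 + 15*b*r^3 + 8*b*r^2 + 4*b*r + 15*r^3 + 32*r^2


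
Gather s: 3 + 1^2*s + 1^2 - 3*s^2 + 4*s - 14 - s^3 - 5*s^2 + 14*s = -s^3 - 8*s^2 + 19*s - 10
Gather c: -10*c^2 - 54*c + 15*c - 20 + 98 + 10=-10*c^2 - 39*c + 88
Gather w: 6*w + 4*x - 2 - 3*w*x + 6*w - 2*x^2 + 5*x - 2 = w*(12 - 3*x) - 2*x^2 + 9*x - 4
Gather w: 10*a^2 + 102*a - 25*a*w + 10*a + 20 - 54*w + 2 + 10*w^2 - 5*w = 10*a^2 + 112*a + 10*w^2 + w*(-25*a - 59) + 22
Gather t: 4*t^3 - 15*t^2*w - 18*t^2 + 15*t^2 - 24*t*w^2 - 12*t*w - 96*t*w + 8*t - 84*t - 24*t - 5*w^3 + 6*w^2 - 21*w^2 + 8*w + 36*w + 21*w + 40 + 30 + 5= 4*t^3 + t^2*(-15*w - 3) + t*(-24*w^2 - 108*w - 100) - 5*w^3 - 15*w^2 + 65*w + 75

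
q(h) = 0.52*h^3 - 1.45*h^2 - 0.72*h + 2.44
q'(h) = 1.56*h^2 - 2.9*h - 0.72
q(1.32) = 0.16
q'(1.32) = -1.83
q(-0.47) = 2.40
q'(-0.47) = 0.99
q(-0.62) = 2.21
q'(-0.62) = 1.68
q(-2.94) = -21.19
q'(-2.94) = 21.29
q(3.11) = 1.82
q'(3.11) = 5.35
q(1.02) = 0.75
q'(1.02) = -2.05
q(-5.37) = -116.03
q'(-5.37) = 59.84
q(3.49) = 4.37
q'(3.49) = 8.16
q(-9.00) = -487.61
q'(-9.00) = 151.74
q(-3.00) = -22.49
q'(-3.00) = 22.02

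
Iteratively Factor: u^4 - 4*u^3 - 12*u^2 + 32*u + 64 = (u + 2)*(u^3 - 6*u^2 + 32) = (u - 4)*(u + 2)*(u^2 - 2*u - 8) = (u - 4)*(u + 2)^2*(u - 4)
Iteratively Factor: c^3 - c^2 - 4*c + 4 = (c + 2)*(c^2 - 3*c + 2) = (c - 2)*(c + 2)*(c - 1)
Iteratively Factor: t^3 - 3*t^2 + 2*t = (t - 2)*(t^2 - t) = (t - 2)*(t - 1)*(t)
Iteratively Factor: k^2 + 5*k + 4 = (k + 4)*(k + 1)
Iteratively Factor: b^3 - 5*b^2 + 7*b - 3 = (b - 3)*(b^2 - 2*b + 1) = (b - 3)*(b - 1)*(b - 1)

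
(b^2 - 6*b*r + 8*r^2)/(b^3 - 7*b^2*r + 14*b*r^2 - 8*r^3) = 1/(b - r)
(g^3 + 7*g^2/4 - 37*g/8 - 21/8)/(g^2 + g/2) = g + 5/4 - 21/(4*g)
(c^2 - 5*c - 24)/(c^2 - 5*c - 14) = (-c^2 + 5*c + 24)/(-c^2 + 5*c + 14)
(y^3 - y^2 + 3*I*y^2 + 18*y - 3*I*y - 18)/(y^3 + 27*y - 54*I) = (y - 1)/(y - 3*I)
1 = 1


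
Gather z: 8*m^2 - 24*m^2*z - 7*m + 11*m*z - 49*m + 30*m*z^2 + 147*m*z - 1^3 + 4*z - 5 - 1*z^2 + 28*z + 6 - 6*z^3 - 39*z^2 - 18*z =8*m^2 - 56*m - 6*z^3 + z^2*(30*m - 40) + z*(-24*m^2 + 158*m + 14)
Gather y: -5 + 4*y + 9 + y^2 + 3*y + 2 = y^2 + 7*y + 6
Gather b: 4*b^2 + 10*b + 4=4*b^2 + 10*b + 4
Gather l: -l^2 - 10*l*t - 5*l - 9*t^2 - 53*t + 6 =-l^2 + l*(-10*t - 5) - 9*t^2 - 53*t + 6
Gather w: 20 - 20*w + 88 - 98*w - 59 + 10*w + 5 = 54 - 108*w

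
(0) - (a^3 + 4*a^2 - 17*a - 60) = -a^3 - 4*a^2 + 17*a + 60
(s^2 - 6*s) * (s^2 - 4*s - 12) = s^4 - 10*s^3 + 12*s^2 + 72*s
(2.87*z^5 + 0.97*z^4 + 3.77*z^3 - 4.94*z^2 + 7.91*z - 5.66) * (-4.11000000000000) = -11.7957*z^5 - 3.9867*z^4 - 15.4947*z^3 + 20.3034*z^2 - 32.5101*z + 23.2626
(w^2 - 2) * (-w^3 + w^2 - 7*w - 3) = -w^5 + w^4 - 5*w^3 - 5*w^2 + 14*w + 6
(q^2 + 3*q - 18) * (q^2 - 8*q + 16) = q^4 - 5*q^3 - 26*q^2 + 192*q - 288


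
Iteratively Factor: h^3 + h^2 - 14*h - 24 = (h - 4)*(h^2 + 5*h + 6) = (h - 4)*(h + 2)*(h + 3)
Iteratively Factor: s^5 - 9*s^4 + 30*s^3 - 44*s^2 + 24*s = (s - 2)*(s^4 - 7*s^3 + 16*s^2 - 12*s) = (s - 3)*(s - 2)*(s^3 - 4*s^2 + 4*s) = (s - 3)*(s - 2)^2*(s^2 - 2*s) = s*(s - 3)*(s - 2)^2*(s - 2)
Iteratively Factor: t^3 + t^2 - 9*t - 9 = (t + 3)*(t^2 - 2*t - 3) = (t + 1)*(t + 3)*(t - 3)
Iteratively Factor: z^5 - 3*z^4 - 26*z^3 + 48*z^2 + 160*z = (z - 4)*(z^4 + z^3 - 22*z^2 - 40*z) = (z - 5)*(z - 4)*(z^3 + 6*z^2 + 8*z) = z*(z - 5)*(z - 4)*(z^2 + 6*z + 8) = z*(z - 5)*(z - 4)*(z + 2)*(z + 4)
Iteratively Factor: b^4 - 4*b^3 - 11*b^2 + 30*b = (b - 2)*(b^3 - 2*b^2 - 15*b) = (b - 2)*(b + 3)*(b^2 - 5*b) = b*(b - 2)*(b + 3)*(b - 5)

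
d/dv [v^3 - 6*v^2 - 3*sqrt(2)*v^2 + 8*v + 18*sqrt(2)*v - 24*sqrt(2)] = 3*v^2 - 12*v - 6*sqrt(2)*v + 8 + 18*sqrt(2)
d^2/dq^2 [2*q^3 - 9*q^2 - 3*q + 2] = 12*q - 18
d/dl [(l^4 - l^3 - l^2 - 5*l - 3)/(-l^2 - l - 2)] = (-2*l^5 - 2*l^4 - 6*l^3 + 2*l^2 - 2*l + 7)/(l^4 + 2*l^3 + 5*l^2 + 4*l + 4)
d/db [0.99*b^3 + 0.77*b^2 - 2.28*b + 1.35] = 2.97*b^2 + 1.54*b - 2.28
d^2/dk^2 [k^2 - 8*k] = 2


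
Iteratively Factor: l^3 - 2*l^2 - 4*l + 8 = (l + 2)*(l^2 - 4*l + 4) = (l - 2)*(l + 2)*(l - 2)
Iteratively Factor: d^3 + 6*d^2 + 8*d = (d + 2)*(d^2 + 4*d) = d*(d + 2)*(d + 4)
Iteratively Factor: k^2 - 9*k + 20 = (k - 5)*(k - 4)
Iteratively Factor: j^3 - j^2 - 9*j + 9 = (j - 3)*(j^2 + 2*j - 3) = (j - 3)*(j + 3)*(j - 1)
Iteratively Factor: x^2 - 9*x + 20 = (x - 5)*(x - 4)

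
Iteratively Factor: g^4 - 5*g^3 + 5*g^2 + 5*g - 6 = (g - 1)*(g^3 - 4*g^2 + g + 6) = (g - 1)*(g + 1)*(g^2 - 5*g + 6) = (g - 3)*(g - 1)*(g + 1)*(g - 2)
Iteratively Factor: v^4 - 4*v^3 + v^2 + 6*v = (v - 2)*(v^3 - 2*v^2 - 3*v) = v*(v - 2)*(v^2 - 2*v - 3) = v*(v - 3)*(v - 2)*(v + 1)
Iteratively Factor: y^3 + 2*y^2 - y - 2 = (y - 1)*(y^2 + 3*y + 2) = (y - 1)*(y + 2)*(y + 1)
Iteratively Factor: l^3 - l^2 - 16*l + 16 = (l + 4)*(l^2 - 5*l + 4) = (l - 4)*(l + 4)*(l - 1)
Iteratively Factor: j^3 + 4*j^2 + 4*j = (j + 2)*(j^2 + 2*j) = (j + 2)^2*(j)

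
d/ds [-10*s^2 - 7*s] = -20*s - 7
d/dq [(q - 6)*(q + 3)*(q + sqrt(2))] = 3*q^2 - 6*q + 2*sqrt(2)*q - 18 - 3*sqrt(2)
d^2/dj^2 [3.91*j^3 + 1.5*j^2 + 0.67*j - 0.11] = 23.46*j + 3.0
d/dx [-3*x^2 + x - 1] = 1 - 6*x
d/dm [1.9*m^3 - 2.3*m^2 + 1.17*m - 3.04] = 5.7*m^2 - 4.6*m + 1.17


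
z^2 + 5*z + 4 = (z + 1)*(z + 4)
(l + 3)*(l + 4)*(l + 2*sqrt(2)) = l^3 + 2*sqrt(2)*l^2 + 7*l^2 + 12*l + 14*sqrt(2)*l + 24*sqrt(2)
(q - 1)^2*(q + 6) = q^3 + 4*q^2 - 11*q + 6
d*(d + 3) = d^2 + 3*d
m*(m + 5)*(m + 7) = m^3 + 12*m^2 + 35*m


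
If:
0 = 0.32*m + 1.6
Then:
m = -5.00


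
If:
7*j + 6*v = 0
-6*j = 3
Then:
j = -1/2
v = 7/12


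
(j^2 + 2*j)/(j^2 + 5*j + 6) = j/(j + 3)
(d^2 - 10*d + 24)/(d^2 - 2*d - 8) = (d - 6)/(d + 2)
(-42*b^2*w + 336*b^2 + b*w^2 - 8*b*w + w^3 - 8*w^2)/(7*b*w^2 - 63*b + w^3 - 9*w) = (-6*b*w + 48*b + w^2 - 8*w)/(w^2 - 9)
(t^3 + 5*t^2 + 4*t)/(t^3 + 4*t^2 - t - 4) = t/(t - 1)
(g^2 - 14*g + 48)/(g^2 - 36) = (g - 8)/(g + 6)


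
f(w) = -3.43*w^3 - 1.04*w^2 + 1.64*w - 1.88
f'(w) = -10.29*w^2 - 2.08*w + 1.64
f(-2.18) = 25.14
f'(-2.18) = -42.73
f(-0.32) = -2.40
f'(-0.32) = 1.25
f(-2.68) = 52.28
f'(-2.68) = -66.69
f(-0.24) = -2.29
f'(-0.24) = 1.55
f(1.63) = -16.82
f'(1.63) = -29.09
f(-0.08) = -2.02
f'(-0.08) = 1.74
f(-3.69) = 150.24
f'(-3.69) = -130.79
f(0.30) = -1.57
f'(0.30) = 0.09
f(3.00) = -98.93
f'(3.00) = -97.21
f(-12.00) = 5755.72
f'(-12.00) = -1455.16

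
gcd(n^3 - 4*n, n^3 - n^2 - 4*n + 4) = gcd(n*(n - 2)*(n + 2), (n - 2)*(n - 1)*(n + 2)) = n^2 - 4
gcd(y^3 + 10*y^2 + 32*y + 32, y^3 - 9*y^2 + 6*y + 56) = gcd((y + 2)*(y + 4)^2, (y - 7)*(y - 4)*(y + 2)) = y + 2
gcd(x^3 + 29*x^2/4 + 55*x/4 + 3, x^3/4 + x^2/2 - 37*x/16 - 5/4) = x + 4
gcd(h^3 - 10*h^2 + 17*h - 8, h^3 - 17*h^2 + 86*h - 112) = h - 8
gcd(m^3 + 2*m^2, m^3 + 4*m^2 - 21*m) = m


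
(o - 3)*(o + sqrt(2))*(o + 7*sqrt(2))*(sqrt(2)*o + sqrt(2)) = sqrt(2)*o^4 - 2*sqrt(2)*o^3 + 16*o^3 - 32*o^2 + 11*sqrt(2)*o^2 - 48*o - 28*sqrt(2)*o - 42*sqrt(2)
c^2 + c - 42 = (c - 6)*(c + 7)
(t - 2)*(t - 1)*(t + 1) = t^3 - 2*t^2 - t + 2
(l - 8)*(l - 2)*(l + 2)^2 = l^4 - 6*l^3 - 20*l^2 + 24*l + 64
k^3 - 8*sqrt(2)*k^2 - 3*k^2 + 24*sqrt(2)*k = k*(k - 3)*(k - 8*sqrt(2))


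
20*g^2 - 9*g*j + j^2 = (-5*g + j)*(-4*g + j)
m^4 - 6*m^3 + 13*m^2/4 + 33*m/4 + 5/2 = (m - 5)*(m - 2)*(m + 1/2)^2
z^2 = z^2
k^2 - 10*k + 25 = (k - 5)^2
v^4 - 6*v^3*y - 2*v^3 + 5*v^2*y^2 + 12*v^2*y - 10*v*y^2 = v*(v - 2)*(v - 5*y)*(v - y)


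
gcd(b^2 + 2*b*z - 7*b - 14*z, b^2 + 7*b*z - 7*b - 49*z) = b - 7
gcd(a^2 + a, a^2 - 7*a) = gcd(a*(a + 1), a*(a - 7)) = a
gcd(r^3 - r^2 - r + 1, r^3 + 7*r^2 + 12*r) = 1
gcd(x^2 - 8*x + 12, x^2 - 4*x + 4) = x - 2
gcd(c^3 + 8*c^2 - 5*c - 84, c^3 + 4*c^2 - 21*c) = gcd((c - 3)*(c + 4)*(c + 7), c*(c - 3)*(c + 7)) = c^2 + 4*c - 21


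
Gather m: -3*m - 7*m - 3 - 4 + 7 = -10*m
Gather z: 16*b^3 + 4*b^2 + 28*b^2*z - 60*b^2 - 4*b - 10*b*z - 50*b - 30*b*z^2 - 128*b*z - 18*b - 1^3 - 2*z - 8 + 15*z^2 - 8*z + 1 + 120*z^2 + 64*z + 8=16*b^3 - 56*b^2 - 72*b + z^2*(135 - 30*b) + z*(28*b^2 - 138*b + 54)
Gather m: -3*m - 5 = -3*m - 5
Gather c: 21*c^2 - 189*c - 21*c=21*c^2 - 210*c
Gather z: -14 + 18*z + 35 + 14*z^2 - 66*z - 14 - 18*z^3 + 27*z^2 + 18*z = -18*z^3 + 41*z^2 - 30*z + 7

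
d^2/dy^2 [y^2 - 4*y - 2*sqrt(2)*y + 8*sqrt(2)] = 2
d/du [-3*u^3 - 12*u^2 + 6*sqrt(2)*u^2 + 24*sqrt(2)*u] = -9*u^2 - 24*u + 12*sqrt(2)*u + 24*sqrt(2)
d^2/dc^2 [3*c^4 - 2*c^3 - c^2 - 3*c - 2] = 36*c^2 - 12*c - 2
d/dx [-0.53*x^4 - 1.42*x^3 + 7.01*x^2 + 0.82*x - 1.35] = -2.12*x^3 - 4.26*x^2 + 14.02*x + 0.82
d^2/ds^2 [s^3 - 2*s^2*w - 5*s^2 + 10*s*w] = 6*s - 4*w - 10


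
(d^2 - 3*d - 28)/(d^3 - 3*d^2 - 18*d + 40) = (d - 7)/(d^2 - 7*d + 10)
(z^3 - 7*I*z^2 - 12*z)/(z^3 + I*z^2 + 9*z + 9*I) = z*(z - 4*I)/(z^2 + 4*I*z - 3)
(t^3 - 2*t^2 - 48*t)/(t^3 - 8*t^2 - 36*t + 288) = t/(t - 6)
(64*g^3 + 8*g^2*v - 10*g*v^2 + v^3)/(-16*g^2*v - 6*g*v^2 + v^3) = (-4*g + v)/v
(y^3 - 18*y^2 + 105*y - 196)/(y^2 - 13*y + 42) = (y^2 - 11*y + 28)/(y - 6)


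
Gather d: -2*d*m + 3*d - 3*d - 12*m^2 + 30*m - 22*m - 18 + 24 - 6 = -2*d*m - 12*m^2 + 8*m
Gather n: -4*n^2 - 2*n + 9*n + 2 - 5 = -4*n^2 + 7*n - 3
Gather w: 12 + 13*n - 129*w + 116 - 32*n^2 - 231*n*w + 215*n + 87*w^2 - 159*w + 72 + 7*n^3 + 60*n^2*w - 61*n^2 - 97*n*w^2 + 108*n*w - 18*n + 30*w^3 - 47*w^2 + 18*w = 7*n^3 - 93*n^2 + 210*n + 30*w^3 + w^2*(40 - 97*n) + w*(60*n^2 - 123*n - 270) + 200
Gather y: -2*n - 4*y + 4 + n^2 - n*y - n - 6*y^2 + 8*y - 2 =n^2 - 3*n - 6*y^2 + y*(4 - n) + 2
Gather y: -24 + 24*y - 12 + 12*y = 36*y - 36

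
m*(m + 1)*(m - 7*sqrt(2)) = m^3 - 7*sqrt(2)*m^2 + m^2 - 7*sqrt(2)*m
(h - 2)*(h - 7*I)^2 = h^3 - 2*h^2 - 14*I*h^2 - 49*h + 28*I*h + 98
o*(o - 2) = o^2 - 2*o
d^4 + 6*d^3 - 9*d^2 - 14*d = d*(d - 2)*(d + 1)*(d + 7)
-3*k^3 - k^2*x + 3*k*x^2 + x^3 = (-k + x)*(k + x)*(3*k + x)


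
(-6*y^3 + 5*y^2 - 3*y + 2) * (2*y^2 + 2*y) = -12*y^5 - 2*y^4 + 4*y^3 - 2*y^2 + 4*y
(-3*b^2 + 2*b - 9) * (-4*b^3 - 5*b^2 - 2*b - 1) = 12*b^5 + 7*b^4 + 32*b^3 + 44*b^2 + 16*b + 9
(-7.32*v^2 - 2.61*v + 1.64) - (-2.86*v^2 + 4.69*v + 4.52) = -4.46*v^2 - 7.3*v - 2.88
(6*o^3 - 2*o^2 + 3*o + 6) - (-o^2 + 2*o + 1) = 6*o^3 - o^2 + o + 5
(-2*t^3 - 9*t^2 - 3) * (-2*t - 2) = 4*t^4 + 22*t^3 + 18*t^2 + 6*t + 6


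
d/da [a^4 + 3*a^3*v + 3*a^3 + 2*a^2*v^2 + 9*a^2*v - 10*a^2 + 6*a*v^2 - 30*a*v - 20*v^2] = 4*a^3 + 9*a^2*v + 9*a^2 + 4*a*v^2 + 18*a*v - 20*a + 6*v^2 - 30*v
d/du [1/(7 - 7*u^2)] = 2*u/(7*(u^2 - 1)^2)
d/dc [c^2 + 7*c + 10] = 2*c + 7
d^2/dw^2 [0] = 0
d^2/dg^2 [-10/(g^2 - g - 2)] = 20*(-g^2 + g + (2*g - 1)^2 + 2)/(-g^2 + g + 2)^3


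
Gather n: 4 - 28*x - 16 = -28*x - 12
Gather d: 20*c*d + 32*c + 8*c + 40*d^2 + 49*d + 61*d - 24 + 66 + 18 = 40*c + 40*d^2 + d*(20*c + 110) + 60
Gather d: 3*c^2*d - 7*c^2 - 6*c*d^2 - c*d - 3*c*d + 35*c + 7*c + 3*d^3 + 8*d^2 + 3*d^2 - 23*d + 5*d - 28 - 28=-7*c^2 + 42*c + 3*d^3 + d^2*(11 - 6*c) + d*(3*c^2 - 4*c - 18) - 56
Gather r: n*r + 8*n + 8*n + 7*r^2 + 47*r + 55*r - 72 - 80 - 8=16*n + 7*r^2 + r*(n + 102) - 160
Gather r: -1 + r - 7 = r - 8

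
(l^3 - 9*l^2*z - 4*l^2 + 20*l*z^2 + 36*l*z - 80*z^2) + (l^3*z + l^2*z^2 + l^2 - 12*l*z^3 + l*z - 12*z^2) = l^3*z + l^3 + l^2*z^2 - 9*l^2*z - 3*l^2 - 12*l*z^3 + 20*l*z^2 + 37*l*z - 92*z^2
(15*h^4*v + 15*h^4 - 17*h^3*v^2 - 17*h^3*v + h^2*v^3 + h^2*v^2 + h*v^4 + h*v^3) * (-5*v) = -75*h^4*v^2 - 75*h^4*v + 85*h^3*v^3 + 85*h^3*v^2 - 5*h^2*v^4 - 5*h^2*v^3 - 5*h*v^5 - 5*h*v^4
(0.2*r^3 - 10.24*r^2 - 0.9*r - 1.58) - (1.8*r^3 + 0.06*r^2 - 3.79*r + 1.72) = -1.6*r^3 - 10.3*r^2 + 2.89*r - 3.3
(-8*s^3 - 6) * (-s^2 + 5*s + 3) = 8*s^5 - 40*s^4 - 24*s^3 + 6*s^2 - 30*s - 18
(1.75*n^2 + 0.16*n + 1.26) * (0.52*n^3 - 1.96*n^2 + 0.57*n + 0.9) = 0.91*n^5 - 3.3468*n^4 + 1.3391*n^3 - 0.8034*n^2 + 0.8622*n + 1.134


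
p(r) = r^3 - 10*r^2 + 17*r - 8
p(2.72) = -15.62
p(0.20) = -4.99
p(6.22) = -48.50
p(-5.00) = -468.00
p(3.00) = -20.00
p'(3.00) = -16.00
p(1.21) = -0.30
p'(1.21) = -2.81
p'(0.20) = 13.12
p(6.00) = -50.00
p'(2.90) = -15.77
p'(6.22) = 8.67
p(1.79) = -3.88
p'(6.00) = 5.00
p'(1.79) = -9.19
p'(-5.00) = 192.00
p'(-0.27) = 22.62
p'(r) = 3*r^2 - 20*r + 17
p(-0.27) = -13.34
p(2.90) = -18.41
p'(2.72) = -15.20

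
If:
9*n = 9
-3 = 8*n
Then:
No Solution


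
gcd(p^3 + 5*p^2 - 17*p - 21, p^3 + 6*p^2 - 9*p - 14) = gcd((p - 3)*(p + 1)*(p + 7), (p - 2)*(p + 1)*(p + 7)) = p^2 + 8*p + 7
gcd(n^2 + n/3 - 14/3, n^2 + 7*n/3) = n + 7/3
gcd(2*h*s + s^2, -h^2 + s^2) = 1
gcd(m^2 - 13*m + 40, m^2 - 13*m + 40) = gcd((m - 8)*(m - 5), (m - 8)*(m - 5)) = m^2 - 13*m + 40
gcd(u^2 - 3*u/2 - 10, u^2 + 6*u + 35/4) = u + 5/2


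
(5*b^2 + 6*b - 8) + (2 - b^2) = 4*b^2 + 6*b - 6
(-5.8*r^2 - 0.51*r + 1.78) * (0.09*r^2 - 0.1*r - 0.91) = -0.522*r^4 + 0.5341*r^3 + 5.4892*r^2 + 0.2861*r - 1.6198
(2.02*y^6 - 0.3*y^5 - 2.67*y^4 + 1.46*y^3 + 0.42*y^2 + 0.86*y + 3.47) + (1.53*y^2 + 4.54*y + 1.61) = 2.02*y^6 - 0.3*y^5 - 2.67*y^4 + 1.46*y^3 + 1.95*y^2 + 5.4*y + 5.08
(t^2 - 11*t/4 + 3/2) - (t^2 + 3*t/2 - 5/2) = 4 - 17*t/4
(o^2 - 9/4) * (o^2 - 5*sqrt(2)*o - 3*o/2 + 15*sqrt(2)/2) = o^4 - 5*sqrt(2)*o^3 - 3*o^3/2 - 9*o^2/4 + 15*sqrt(2)*o^2/2 + 27*o/8 + 45*sqrt(2)*o/4 - 135*sqrt(2)/8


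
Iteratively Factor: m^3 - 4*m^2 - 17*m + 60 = (m + 4)*(m^2 - 8*m + 15) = (m - 3)*(m + 4)*(m - 5)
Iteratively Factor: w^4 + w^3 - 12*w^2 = (w)*(w^3 + w^2 - 12*w) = w*(w + 4)*(w^2 - 3*w) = w*(w - 3)*(w + 4)*(w)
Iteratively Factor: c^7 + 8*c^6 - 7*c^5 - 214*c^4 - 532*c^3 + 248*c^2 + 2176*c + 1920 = (c + 4)*(c^6 + 4*c^5 - 23*c^4 - 122*c^3 - 44*c^2 + 424*c + 480) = (c - 5)*(c + 4)*(c^5 + 9*c^4 + 22*c^3 - 12*c^2 - 104*c - 96) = (c - 5)*(c + 4)^2*(c^4 + 5*c^3 + 2*c^2 - 20*c - 24) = (c - 5)*(c - 2)*(c + 4)^2*(c^3 + 7*c^2 + 16*c + 12) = (c - 5)*(c - 2)*(c + 2)*(c + 4)^2*(c^2 + 5*c + 6) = (c - 5)*(c - 2)*(c + 2)^2*(c + 4)^2*(c + 3)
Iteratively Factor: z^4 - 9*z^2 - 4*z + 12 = (z + 2)*(z^3 - 2*z^2 - 5*z + 6) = (z - 3)*(z + 2)*(z^2 + z - 2) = (z - 3)*(z - 1)*(z + 2)*(z + 2)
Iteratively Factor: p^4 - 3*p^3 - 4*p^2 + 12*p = (p)*(p^3 - 3*p^2 - 4*p + 12) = p*(p - 2)*(p^2 - p - 6) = p*(p - 2)*(p + 2)*(p - 3)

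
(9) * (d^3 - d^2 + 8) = 9*d^3 - 9*d^2 + 72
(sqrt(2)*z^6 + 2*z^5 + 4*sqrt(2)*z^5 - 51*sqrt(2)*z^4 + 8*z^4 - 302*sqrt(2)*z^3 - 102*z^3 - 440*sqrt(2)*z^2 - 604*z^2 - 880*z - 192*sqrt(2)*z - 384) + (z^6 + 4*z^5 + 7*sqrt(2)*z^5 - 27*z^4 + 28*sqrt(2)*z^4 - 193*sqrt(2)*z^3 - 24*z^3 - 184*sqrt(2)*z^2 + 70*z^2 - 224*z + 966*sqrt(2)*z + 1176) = z^6 + sqrt(2)*z^6 + 6*z^5 + 11*sqrt(2)*z^5 - 23*sqrt(2)*z^4 - 19*z^4 - 495*sqrt(2)*z^3 - 126*z^3 - 624*sqrt(2)*z^2 - 534*z^2 - 1104*z + 774*sqrt(2)*z + 792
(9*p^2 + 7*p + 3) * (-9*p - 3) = -81*p^3 - 90*p^2 - 48*p - 9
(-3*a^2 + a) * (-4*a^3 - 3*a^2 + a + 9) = 12*a^5 + 5*a^4 - 6*a^3 - 26*a^2 + 9*a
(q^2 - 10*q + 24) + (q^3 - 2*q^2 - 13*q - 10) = q^3 - q^2 - 23*q + 14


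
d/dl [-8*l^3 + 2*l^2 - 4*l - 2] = -24*l^2 + 4*l - 4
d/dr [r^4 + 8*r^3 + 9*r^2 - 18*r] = 4*r^3 + 24*r^2 + 18*r - 18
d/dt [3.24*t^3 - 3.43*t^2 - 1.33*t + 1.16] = 9.72*t^2 - 6.86*t - 1.33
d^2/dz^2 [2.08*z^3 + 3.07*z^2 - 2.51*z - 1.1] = 12.48*z + 6.14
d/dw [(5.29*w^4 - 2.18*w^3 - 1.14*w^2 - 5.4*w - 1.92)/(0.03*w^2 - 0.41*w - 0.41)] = (0.3174*w^5 - 6.5721*w^4 - 6.888*w^3 + 3.3108*w^2 + 1.05*w + 1.4268)/(0.0009*w^4 - 0.0246*w^3 + 0.1435*w^2 + 0.3362*w + 0.1681)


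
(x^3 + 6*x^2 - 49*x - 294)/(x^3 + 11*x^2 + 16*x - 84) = (x - 7)/(x - 2)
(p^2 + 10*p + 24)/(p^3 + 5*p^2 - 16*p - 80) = (p + 6)/(p^2 + p - 20)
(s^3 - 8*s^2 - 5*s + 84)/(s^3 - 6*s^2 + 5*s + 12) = (s^2 - 4*s - 21)/(s^2 - 2*s - 3)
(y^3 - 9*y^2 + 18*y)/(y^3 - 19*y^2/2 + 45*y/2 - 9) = 2*y/(2*y - 1)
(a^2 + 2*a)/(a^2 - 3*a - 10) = a/(a - 5)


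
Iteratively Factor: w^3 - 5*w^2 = (w)*(w^2 - 5*w) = w^2*(w - 5)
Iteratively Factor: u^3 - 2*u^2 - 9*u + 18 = (u + 3)*(u^2 - 5*u + 6) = (u - 3)*(u + 3)*(u - 2)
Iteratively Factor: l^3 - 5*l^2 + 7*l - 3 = (l - 1)*(l^2 - 4*l + 3) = (l - 1)^2*(l - 3)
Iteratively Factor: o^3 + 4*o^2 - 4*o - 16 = (o + 4)*(o^2 - 4) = (o - 2)*(o + 4)*(o + 2)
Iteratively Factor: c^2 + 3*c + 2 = (c + 2)*(c + 1)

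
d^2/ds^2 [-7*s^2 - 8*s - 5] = -14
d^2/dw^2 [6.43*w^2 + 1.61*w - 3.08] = 12.8600000000000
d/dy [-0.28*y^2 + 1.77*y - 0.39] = 1.77 - 0.56*y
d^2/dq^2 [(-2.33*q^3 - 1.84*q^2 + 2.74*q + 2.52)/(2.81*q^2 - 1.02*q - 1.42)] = (7.105427357601e-15*q^4 + 9.28041600000006*q^3 + 55.088592*q^2 - 5.92732800000001*q + 9.99664)/(22.188041*q^6 - 24.162066*q^5 - 24.866814*q^4 + 23.358816*q^3 + 12.566148*q^2 - 6.170184*q - 2.863288)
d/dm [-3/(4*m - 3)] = 12/(4*m - 3)^2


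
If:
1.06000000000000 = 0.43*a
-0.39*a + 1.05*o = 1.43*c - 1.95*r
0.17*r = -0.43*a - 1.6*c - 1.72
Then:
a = 2.47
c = -0.10625*r - 1.7375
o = -2.00184523809524*r - 1.45069490586932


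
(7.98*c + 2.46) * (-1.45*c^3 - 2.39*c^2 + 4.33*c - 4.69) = -11.571*c^4 - 22.6392*c^3 + 28.674*c^2 - 26.7744*c - 11.5374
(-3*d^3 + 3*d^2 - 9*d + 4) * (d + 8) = -3*d^4 - 21*d^3 + 15*d^2 - 68*d + 32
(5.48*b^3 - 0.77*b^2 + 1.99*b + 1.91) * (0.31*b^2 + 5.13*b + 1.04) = 1.6988*b^5 + 27.8737*b^4 + 2.366*b^3 + 10.0*b^2 + 11.8679*b + 1.9864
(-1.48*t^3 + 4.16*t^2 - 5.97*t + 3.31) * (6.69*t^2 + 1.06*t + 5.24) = -9.9012*t^5 + 26.2616*t^4 - 43.2849*t^3 + 37.6141*t^2 - 27.7742*t + 17.3444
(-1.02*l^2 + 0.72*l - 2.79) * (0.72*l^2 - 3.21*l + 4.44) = -0.7344*l^4 + 3.7926*l^3 - 8.8488*l^2 + 12.1527*l - 12.3876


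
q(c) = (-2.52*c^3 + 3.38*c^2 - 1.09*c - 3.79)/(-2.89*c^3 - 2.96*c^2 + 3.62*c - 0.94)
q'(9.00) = 0.02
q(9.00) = 0.68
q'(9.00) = 0.02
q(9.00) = 0.68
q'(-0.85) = 2.67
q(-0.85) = -0.26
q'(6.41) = 0.03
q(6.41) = 0.62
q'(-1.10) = 3.88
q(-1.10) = -1.04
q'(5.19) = 0.04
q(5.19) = 0.58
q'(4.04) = 0.05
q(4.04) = 0.53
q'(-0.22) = 6.02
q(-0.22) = 1.82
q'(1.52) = -0.40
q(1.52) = 0.52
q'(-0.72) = 2.53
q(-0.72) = 0.08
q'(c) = (-7.56*c^2 + 6.76*c - 1.09)/(-2.89*c^3 - 2.96*c^2 + 3.62*c - 0.94) + (8.67*c^2 + 5.92*c - 3.62)*(-2.52*c^3 + 3.38*c^2 - 1.09*c - 3.79)/(-2.89*c^3 - 2.96*c^2 + 3.62*c - 0.94)^2 = (17.2274*c^4 - 24.545*c^3 - 16.7437*c^2 - 28.7912*c + 14.7444)/(8.3521*c^6 + 17.1088*c^5 - 12.162*c^4 - 15.9972*c^3 + 18.6692*c^2 - 6.8056*c + 0.8836)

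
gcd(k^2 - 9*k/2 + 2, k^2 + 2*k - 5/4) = k - 1/2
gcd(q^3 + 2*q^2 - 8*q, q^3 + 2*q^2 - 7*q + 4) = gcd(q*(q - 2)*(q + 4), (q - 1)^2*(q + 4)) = q + 4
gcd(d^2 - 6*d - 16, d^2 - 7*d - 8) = d - 8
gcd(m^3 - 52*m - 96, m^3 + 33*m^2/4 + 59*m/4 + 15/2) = m + 6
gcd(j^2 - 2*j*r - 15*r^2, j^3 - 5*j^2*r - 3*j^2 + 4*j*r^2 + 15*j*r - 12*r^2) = 1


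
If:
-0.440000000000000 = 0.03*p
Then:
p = -14.67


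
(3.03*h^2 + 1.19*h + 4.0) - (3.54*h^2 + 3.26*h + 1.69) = -0.51*h^2 - 2.07*h + 2.31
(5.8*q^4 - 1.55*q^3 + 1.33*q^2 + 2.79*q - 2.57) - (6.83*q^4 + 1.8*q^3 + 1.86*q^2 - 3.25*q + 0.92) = -1.03*q^4 - 3.35*q^3 - 0.53*q^2 + 6.04*q - 3.49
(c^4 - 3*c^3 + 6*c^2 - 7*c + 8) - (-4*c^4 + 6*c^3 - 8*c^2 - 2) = 5*c^4 - 9*c^3 + 14*c^2 - 7*c + 10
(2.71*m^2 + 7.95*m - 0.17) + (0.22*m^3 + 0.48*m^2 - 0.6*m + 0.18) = 0.22*m^3 + 3.19*m^2 + 7.35*m + 0.00999999999999998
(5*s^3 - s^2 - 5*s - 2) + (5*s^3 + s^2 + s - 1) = 10*s^3 - 4*s - 3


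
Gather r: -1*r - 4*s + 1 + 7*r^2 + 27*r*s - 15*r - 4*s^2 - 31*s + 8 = 7*r^2 + r*(27*s - 16) - 4*s^2 - 35*s + 9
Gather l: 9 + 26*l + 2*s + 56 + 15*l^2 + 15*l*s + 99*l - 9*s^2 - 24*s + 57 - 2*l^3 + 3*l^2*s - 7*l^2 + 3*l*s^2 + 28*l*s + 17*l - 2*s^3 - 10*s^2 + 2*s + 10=-2*l^3 + l^2*(3*s + 8) + l*(3*s^2 + 43*s + 142) - 2*s^3 - 19*s^2 - 20*s + 132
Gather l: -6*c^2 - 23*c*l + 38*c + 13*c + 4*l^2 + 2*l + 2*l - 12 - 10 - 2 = -6*c^2 + 51*c + 4*l^2 + l*(4 - 23*c) - 24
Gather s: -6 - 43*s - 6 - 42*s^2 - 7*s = -42*s^2 - 50*s - 12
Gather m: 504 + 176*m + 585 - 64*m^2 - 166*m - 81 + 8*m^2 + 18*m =-56*m^2 + 28*m + 1008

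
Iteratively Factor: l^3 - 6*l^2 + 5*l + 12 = (l + 1)*(l^2 - 7*l + 12) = (l - 4)*(l + 1)*(l - 3)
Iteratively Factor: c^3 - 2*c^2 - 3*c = (c)*(c^2 - 2*c - 3) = c*(c + 1)*(c - 3)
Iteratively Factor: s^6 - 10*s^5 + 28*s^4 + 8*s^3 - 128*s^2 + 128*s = (s + 2)*(s^5 - 12*s^4 + 52*s^3 - 96*s^2 + 64*s) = (s - 2)*(s + 2)*(s^4 - 10*s^3 + 32*s^2 - 32*s) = (s - 4)*(s - 2)*(s + 2)*(s^3 - 6*s^2 + 8*s) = s*(s - 4)*(s - 2)*(s + 2)*(s^2 - 6*s + 8) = s*(s - 4)*(s - 2)^2*(s + 2)*(s - 4)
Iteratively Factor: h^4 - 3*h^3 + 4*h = (h)*(h^3 - 3*h^2 + 4) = h*(h - 2)*(h^2 - h - 2) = h*(h - 2)^2*(h + 1)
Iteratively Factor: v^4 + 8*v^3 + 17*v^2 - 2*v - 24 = (v + 2)*(v^3 + 6*v^2 + 5*v - 12) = (v - 1)*(v + 2)*(v^2 + 7*v + 12) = (v - 1)*(v + 2)*(v + 3)*(v + 4)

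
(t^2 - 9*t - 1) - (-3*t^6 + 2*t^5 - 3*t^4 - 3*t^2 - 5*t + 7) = 3*t^6 - 2*t^5 + 3*t^4 + 4*t^2 - 4*t - 8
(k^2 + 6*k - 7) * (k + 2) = k^3 + 8*k^2 + 5*k - 14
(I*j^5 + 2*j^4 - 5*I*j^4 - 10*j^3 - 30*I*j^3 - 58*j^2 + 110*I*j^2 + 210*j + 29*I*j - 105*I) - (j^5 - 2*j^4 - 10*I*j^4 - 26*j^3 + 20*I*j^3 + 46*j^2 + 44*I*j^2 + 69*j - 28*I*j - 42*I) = -j^5 + I*j^5 + 4*j^4 + 5*I*j^4 + 16*j^3 - 50*I*j^3 - 104*j^2 + 66*I*j^2 + 141*j + 57*I*j - 63*I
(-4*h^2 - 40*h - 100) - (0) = -4*h^2 - 40*h - 100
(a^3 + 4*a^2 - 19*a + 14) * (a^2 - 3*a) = a^5 + a^4 - 31*a^3 + 71*a^2 - 42*a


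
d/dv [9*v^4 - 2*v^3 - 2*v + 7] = 36*v^3 - 6*v^2 - 2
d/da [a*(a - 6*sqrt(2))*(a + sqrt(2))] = 3*a^2 - 10*sqrt(2)*a - 12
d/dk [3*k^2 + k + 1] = 6*k + 1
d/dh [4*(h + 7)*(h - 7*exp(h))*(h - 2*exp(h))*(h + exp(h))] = -32*h^3*exp(h) + 16*h^3 + 40*h^2*exp(2*h) - 320*h^2*exp(h) + 84*h^2 + 168*h*exp(3*h) + 320*h*exp(2*h) - 448*h*exp(h) + 1232*exp(3*h) + 140*exp(2*h)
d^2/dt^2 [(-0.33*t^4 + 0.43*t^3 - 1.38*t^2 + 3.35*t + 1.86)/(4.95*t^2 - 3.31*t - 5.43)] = (-16.17165*t^6 + 32.44131*t^5 + 31.526352*t^4 + 56.584262*t^3 - 19.4951699999999*t^2 + 433.477872*t - 61.054722)/(121.287375*t^6 - 243.309825*t^5 - 236.44764*t^4 + 497.542319*t^3 + 259.375896*t^2 - 292.785057*t - 160.103007)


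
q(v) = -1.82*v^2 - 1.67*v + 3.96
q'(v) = -3.64*v - 1.67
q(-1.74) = 1.36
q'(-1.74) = 4.66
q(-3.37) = -11.08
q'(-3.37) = 10.60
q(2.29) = -9.41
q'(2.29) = -10.01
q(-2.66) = -4.48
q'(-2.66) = 8.01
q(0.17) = 3.62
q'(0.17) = -2.29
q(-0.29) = 4.29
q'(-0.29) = -0.61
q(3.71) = -27.29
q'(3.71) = -15.17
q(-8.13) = -102.76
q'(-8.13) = 27.92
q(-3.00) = -7.41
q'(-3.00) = 9.25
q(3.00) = -17.43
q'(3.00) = -12.59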